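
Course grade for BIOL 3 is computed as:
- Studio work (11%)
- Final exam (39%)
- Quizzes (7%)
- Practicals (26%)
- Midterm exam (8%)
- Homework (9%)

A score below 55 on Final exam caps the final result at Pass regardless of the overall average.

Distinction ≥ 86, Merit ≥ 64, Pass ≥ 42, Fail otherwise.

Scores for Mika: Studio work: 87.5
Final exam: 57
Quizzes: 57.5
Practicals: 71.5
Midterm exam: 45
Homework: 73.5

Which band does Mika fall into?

Merit

Final exam score 57 ≥ 55: minimum met.
Weighted total:
  Studio work 87.5 × 0.11 = 9.625
  Final exam 57 × 0.39 = 22.23
  Quizzes 57.5 × 0.07 = 4.025
  Practicals 71.5 × 0.26 = 18.59
  Midterm exam 45 × 0.08 = 3.6
  Homework 73.5 × 0.09 = 6.615
Sum = 64.685
64.685 is ≥ 64 and < 86 → Merit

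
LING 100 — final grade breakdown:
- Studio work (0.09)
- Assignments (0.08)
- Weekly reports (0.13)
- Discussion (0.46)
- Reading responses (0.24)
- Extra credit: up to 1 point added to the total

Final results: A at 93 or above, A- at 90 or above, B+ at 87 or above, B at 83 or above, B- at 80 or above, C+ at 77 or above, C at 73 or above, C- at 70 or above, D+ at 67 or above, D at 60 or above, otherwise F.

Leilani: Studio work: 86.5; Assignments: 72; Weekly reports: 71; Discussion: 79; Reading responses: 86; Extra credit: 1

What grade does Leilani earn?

Weighted total:
  Studio work 86.5 × 0.09 = 7.785
  Assignments 72 × 0.08 = 5.76
  Weekly reports 71 × 0.13 = 9.23
  Discussion 79 × 0.46 = 36.34
  Reading responses 86 × 0.24 = 20.64
Sum = 79.755
Extra credit: 79.755 + 1 = 80.755
80.755 is ≥ 80 and < 83 → B-

B-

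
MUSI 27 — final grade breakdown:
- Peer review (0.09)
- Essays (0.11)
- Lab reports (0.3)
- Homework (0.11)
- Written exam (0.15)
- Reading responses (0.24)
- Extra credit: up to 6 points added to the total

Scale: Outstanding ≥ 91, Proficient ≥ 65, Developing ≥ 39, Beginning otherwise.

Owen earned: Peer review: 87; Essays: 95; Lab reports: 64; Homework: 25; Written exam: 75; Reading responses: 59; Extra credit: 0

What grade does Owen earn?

Weighted total:
  Peer review 87 × 0.09 = 7.83
  Essays 95 × 0.11 = 10.45
  Lab reports 64 × 0.3 = 19.2
  Homework 25 × 0.11 = 2.75
  Written exam 75 × 0.15 = 11.25
  Reading responses 59 × 0.24 = 14.16
Sum = 65.64
Extra credit: 65.64 + 0 = 65.64
65.64 is ≥ 65 and < 91 → Proficient

Proficient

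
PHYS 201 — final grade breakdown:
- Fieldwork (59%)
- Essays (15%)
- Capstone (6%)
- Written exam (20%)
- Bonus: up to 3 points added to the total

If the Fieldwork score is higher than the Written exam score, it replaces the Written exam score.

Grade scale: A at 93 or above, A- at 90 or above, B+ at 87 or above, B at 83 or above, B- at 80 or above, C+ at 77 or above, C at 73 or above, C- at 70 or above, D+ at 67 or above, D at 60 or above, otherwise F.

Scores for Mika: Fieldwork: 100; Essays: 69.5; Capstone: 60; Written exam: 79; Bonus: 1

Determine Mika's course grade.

A

Fieldwork (100) > Written exam (79), so Written exam counts as 100.
Weighted total:
  Fieldwork 100 × 0.59 = 59
  Essays 69.5 × 0.15 = 10.425
  Capstone 60 × 0.06 = 3.6
  Written exam 100 × 0.2 = 20
Sum = 93.025
Bonus: 93.025 + 1 = 94.025
94.025 ≥ 93 → A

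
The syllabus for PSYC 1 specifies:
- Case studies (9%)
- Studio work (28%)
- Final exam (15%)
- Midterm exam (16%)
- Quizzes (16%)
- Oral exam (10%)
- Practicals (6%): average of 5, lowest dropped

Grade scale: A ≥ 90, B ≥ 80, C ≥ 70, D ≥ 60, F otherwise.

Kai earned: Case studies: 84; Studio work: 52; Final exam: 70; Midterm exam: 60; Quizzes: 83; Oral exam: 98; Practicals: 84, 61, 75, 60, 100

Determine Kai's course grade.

C

Practicals: drop 60 → average of remaining 4 = 320/4 = 80
Weighted total:
  Case studies 84 × 0.09 = 7.56
  Studio work 52 × 0.28 = 14.56
  Final exam 70 × 0.15 = 10.5
  Midterm exam 60 × 0.16 = 9.6
  Quizzes 83 × 0.16 = 13.28
  Oral exam 98 × 0.1 = 9.8
  Practicals 80 × 0.06 = 4.8
Sum = 70.1
70.1 is ≥ 70 and < 80 → C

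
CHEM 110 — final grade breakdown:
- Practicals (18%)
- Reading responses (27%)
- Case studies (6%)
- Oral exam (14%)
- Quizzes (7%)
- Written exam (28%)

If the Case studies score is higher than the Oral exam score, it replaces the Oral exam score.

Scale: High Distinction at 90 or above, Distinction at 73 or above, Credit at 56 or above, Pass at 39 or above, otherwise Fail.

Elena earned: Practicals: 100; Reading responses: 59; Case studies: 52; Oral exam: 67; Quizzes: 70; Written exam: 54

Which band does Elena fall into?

Credit

Case studies (52) ≤ Oral exam (67), so Oral exam stays at 67.
Weighted total:
  Practicals 100 × 0.18 = 18
  Reading responses 59 × 0.27 = 15.93
  Case studies 52 × 0.06 = 3.12
  Oral exam 67 × 0.14 = 9.38
  Quizzes 70 × 0.07 = 4.9
  Written exam 54 × 0.28 = 15.12
Sum = 66.45
66.45 is ≥ 56 and < 73 → Credit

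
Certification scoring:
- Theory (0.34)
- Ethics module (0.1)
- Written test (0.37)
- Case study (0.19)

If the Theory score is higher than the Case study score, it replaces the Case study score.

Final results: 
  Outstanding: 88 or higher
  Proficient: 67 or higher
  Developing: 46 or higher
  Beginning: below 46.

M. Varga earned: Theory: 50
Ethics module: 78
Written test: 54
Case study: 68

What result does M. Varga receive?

Theory (50) ≤ Case study (68), so Case study stays at 68.
Weighted total:
  Theory 50 × 0.34 = 17
  Ethics module 78 × 0.1 = 7.8
  Written test 54 × 0.37 = 19.98
  Case study 68 × 0.19 = 12.92
Sum = 57.7
57.7 is ≥ 46 and < 67 → Developing

Developing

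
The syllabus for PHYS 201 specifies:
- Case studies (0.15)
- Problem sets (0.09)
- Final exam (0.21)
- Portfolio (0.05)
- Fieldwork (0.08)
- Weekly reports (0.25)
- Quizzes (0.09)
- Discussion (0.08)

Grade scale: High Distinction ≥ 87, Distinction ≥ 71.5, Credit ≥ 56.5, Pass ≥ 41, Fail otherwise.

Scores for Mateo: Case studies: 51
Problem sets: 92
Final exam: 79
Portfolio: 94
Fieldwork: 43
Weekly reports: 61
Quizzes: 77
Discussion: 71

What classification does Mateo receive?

Weighted total:
  Case studies 51 × 0.15 = 7.65
  Problem sets 92 × 0.09 = 8.28
  Final exam 79 × 0.21 = 16.59
  Portfolio 94 × 0.05 = 4.7
  Fieldwork 43 × 0.08 = 3.44
  Weekly reports 61 × 0.25 = 15.25
  Quizzes 77 × 0.09 = 6.93
  Discussion 71 × 0.08 = 5.68
Sum = 68.52
68.52 is ≥ 56.5 and < 71.5 → Credit

Credit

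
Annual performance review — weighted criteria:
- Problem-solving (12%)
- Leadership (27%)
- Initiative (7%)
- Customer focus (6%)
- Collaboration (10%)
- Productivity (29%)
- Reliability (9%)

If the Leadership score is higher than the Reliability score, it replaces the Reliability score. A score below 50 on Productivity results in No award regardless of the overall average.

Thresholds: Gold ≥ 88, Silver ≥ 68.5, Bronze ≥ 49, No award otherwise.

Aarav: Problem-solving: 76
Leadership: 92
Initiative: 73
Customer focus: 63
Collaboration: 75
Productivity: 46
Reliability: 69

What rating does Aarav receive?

No award

Leadership (92) > Reliability (69), so Reliability counts as 92.
Productivity score 46 < 50: minimum not met.
Weighted total:
  Problem-solving 76 × 0.12 = 9.12
  Leadership 92 × 0.27 = 24.84
  Initiative 73 × 0.07 = 5.11
  Customer focus 63 × 0.06 = 3.78
  Collaboration 75 × 0.1 = 7.5
  Productivity 46 × 0.29 = 13.34
  Reliability 92 × 0.09 = 8.28
Sum = 71.97
Because the Productivity minimum was not met, the result is No award.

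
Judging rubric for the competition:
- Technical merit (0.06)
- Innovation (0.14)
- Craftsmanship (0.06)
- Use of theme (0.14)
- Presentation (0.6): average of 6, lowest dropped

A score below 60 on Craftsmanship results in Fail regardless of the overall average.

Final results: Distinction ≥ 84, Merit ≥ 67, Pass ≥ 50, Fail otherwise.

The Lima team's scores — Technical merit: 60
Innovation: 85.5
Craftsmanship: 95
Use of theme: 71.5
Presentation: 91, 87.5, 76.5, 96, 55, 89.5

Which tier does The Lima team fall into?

Distinction

Presentation: drop 55 → average of remaining 5 = 440.5/5 = 88.1
Craftsmanship score 95 ≥ 60: minimum met.
Weighted total:
  Technical merit 60 × 0.06 = 3.6
  Innovation 85.5 × 0.14 = 11.97
  Craftsmanship 95 × 0.06 = 5.7
  Use of theme 71.5 × 0.14 = 10.01
  Presentation 88.1 × 0.6 = 52.86
Sum = 84.14
84.14 ≥ 84 → Distinction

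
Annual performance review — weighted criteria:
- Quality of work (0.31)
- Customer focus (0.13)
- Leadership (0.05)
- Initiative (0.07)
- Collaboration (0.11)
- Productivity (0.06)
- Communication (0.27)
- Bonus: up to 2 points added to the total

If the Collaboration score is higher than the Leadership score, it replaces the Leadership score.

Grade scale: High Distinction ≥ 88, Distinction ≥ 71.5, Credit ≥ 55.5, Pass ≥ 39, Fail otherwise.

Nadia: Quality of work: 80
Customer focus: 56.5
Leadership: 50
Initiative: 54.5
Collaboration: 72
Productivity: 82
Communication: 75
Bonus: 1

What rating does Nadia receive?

Distinction

Collaboration (72) > Leadership (50), so Leadership counts as 72.
Weighted total:
  Quality of work 80 × 0.31 = 24.8
  Customer focus 56.5 × 0.13 = 7.345
  Leadership 72 × 0.05 = 3.6
  Initiative 54.5 × 0.07 = 3.815
  Collaboration 72 × 0.11 = 7.92
  Productivity 82 × 0.06 = 4.92
  Communication 75 × 0.27 = 20.25
Sum = 72.65
Bonus: 72.65 + 1 = 73.65
73.65 is ≥ 71.5 and < 88 → Distinction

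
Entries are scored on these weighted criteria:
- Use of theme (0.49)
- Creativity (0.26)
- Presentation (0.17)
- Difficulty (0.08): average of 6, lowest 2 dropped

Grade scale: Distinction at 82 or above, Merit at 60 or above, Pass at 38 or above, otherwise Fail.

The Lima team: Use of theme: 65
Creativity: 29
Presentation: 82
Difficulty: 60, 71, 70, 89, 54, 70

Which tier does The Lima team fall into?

Pass

Difficulty: drop 54, 60 → average of remaining 4 = 300/4 = 75
Weighted total:
  Use of theme 65 × 0.49 = 31.85
  Creativity 29 × 0.26 = 7.54
  Presentation 82 × 0.17 = 13.94
  Difficulty 75 × 0.08 = 6
Sum = 59.33
59.33 is ≥ 38 and < 60 → Pass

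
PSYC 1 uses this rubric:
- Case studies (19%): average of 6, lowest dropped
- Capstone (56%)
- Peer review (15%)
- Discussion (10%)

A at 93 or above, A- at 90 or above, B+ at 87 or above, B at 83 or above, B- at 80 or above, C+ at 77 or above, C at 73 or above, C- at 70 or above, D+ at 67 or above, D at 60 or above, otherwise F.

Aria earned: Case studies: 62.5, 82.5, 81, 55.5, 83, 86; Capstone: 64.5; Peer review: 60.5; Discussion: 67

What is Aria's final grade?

D

Case studies: drop 55.5 → average of remaining 5 = 395/5 = 79
Weighted total:
  Case studies 79 × 0.19 = 15.01
  Capstone 64.5 × 0.56 = 36.12
  Peer review 60.5 × 0.15 = 9.075
  Discussion 67 × 0.1 = 6.7
Sum = 66.905
66.905 is ≥ 60 and < 67 → D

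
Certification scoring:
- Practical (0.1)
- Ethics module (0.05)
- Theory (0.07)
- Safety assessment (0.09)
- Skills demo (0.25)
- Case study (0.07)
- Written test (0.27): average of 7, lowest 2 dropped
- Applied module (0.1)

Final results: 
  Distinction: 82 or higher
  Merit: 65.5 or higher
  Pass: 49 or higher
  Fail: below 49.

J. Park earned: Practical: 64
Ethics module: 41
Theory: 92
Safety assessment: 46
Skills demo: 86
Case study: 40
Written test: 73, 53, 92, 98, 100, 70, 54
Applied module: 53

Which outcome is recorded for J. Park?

Merit

Written test: drop 53, 54 → average of remaining 5 = 433/5 = 86.6
Weighted total:
  Practical 64 × 0.1 = 6.4
  Ethics module 41 × 0.05 = 2.05
  Theory 92 × 0.07 = 6.44
  Safety assessment 46 × 0.09 = 4.14
  Skills demo 86 × 0.25 = 21.5
  Case study 40 × 0.07 = 2.8
  Written test 86.6 × 0.27 = 23.382
  Applied module 53 × 0.1 = 5.3
Sum = 72.012
72.012 is ≥ 65.5 and < 82 → Merit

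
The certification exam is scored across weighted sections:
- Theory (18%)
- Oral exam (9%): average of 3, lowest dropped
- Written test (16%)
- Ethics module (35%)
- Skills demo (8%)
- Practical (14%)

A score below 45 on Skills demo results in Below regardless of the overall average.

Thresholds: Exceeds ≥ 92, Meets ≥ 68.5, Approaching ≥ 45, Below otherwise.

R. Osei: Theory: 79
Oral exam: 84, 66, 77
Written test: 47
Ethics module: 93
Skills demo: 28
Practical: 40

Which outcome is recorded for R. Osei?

Oral exam: drop 66 → average of remaining 2 = 161/2 = 80.5
Skills demo score 28 < 45: minimum not met.
Weighted total:
  Theory 79 × 0.18 = 14.22
  Oral exam 80.5 × 0.09 = 7.245
  Written test 47 × 0.16 = 7.52
  Ethics module 93 × 0.35 = 32.55
  Skills demo 28 × 0.08 = 2.24
  Practical 40 × 0.14 = 5.6
Sum = 69.375
Because the Skills demo minimum was not met, the result is Below.

Below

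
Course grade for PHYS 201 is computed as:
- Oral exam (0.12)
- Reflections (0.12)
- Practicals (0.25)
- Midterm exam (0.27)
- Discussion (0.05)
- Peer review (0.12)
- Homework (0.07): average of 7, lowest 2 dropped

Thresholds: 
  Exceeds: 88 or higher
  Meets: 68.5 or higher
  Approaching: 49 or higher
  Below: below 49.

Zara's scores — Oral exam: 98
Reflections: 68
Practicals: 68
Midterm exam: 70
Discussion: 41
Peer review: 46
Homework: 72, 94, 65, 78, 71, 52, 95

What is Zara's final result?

Homework: drop 52, 65 → average of remaining 5 = 410/5 = 82
Weighted total:
  Oral exam 98 × 0.12 = 11.76
  Reflections 68 × 0.12 = 8.16
  Practicals 68 × 0.25 = 17
  Midterm exam 70 × 0.27 = 18.9
  Discussion 41 × 0.05 = 2.05
  Peer review 46 × 0.12 = 5.52
  Homework 82 × 0.07 = 5.74
Sum = 69.13
69.13 is ≥ 68.5 and < 88 → Meets

Meets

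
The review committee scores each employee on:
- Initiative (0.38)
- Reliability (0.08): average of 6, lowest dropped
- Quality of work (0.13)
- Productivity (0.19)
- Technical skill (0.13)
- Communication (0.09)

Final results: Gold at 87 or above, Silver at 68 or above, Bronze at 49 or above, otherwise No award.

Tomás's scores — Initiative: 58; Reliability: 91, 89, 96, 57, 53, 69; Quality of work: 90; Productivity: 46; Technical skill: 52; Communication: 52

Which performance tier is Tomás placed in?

Reliability: drop 53 → average of remaining 5 = 402/5 = 80.4
Weighted total:
  Initiative 58 × 0.38 = 22.04
  Reliability 80.4 × 0.08 = 6.432
  Quality of work 90 × 0.13 = 11.7
  Productivity 46 × 0.19 = 8.74
  Technical skill 52 × 0.13 = 6.76
  Communication 52 × 0.09 = 4.68
Sum = 60.352
60.352 is ≥ 49 and < 68 → Bronze

Bronze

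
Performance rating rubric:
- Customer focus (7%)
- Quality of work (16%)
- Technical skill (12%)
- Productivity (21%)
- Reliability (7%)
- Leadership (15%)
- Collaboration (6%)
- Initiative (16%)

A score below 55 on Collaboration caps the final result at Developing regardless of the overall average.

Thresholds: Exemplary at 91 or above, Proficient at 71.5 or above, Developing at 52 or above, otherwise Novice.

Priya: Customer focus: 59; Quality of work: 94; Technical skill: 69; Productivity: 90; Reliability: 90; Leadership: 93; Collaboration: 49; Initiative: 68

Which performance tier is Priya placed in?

Developing

Collaboration score 49 < 55: minimum not met.
Weighted total:
  Customer focus 59 × 0.07 = 4.13
  Quality of work 94 × 0.16 = 15.04
  Technical skill 69 × 0.12 = 8.28
  Productivity 90 × 0.21 = 18.9
  Reliability 90 × 0.07 = 6.3
  Leadership 93 × 0.15 = 13.95
  Collaboration 49 × 0.06 = 2.94
  Initiative 68 × 0.16 = 10.88
Sum = 80.42
80.42 would be Proficient; cap at Developing applies → Developing.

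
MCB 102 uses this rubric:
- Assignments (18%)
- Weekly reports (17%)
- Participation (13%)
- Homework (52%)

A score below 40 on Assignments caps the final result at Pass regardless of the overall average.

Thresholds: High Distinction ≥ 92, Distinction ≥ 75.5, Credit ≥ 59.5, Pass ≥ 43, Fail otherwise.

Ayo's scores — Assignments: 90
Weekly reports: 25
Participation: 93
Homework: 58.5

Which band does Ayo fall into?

Credit

Assignments score 90 ≥ 40: minimum met.
Weighted total:
  Assignments 90 × 0.18 = 16.2
  Weekly reports 25 × 0.17 = 4.25
  Participation 93 × 0.13 = 12.09
  Homework 58.5 × 0.52 = 30.42
Sum = 62.96
62.96 is ≥ 59.5 and < 75.5 → Credit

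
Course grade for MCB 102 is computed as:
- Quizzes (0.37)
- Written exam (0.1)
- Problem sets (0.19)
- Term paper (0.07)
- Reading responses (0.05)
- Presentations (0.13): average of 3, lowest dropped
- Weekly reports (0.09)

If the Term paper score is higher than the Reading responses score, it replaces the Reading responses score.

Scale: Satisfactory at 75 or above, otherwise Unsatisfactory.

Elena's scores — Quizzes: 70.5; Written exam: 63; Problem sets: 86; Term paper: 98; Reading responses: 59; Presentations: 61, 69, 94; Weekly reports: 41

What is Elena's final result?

Unsatisfactory

Presentations: drop 61 → average of remaining 2 = 163/2 = 81.5
Term paper (98) > Reading responses (59), so Reading responses counts as 98.
Weighted total:
  Quizzes 70.5 × 0.37 = 26.085
  Written exam 63 × 0.1 = 6.3
  Problem sets 86 × 0.19 = 16.34
  Term paper 98 × 0.07 = 6.86
  Reading responses 98 × 0.05 = 4.9
  Presentations 81.5 × 0.13 = 10.595
  Weekly reports 41 × 0.09 = 3.69
Sum = 74.77
74.77 < 75 → Unsatisfactory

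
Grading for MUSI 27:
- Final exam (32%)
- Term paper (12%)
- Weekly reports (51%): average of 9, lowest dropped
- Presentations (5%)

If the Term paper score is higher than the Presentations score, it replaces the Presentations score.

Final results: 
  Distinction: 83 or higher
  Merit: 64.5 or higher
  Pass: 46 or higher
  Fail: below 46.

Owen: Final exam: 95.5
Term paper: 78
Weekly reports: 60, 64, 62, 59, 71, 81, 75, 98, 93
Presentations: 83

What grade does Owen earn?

Weekly reports: drop 59 → average of remaining 8 = 604/8 = 75.5
Term paper (78) ≤ Presentations (83), so Presentations stays at 83.
Weighted total:
  Final exam 95.5 × 0.32 = 30.56
  Term paper 78 × 0.12 = 9.36
  Weekly reports 75.5 × 0.51 = 38.505
  Presentations 83 × 0.05 = 4.15
Sum = 82.575
82.575 is ≥ 64.5 and < 83 → Merit

Merit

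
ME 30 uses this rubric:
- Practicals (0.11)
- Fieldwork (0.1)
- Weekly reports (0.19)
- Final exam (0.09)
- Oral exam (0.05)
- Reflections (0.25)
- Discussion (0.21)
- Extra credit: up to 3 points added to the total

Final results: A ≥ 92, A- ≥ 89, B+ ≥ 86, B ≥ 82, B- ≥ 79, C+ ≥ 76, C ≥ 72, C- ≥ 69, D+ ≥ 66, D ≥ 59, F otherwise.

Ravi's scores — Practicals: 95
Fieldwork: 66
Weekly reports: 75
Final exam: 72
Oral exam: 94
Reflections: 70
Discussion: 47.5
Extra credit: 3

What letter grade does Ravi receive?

Weighted total:
  Practicals 95 × 0.11 = 10.45
  Fieldwork 66 × 0.1 = 6.6
  Weekly reports 75 × 0.19 = 14.25
  Final exam 72 × 0.09 = 6.48
  Oral exam 94 × 0.05 = 4.7
  Reflections 70 × 0.25 = 17.5
  Discussion 47.5 × 0.21 = 9.975
Sum = 69.955
Extra credit: 69.955 + 3 = 72.955
72.955 is ≥ 72 and < 76 → C

C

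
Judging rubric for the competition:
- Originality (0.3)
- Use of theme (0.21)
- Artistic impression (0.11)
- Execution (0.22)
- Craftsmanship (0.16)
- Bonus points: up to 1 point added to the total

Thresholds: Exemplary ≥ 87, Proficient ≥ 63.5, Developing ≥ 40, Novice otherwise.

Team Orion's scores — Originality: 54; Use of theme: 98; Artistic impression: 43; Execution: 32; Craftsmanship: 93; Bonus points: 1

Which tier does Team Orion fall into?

Proficient

Weighted total:
  Originality 54 × 0.3 = 16.2
  Use of theme 98 × 0.21 = 20.58
  Artistic impression 43 × 0.11 = 4.73
  Execution 32 × 0.22 = 7.04
  Craftsmanship 93 × 0.16 = 14.88
Sum = 63.43
Bonus points: 63.43 + 1 = 64.43
64.43 is ≥ 63.5 and < 87 → Proficient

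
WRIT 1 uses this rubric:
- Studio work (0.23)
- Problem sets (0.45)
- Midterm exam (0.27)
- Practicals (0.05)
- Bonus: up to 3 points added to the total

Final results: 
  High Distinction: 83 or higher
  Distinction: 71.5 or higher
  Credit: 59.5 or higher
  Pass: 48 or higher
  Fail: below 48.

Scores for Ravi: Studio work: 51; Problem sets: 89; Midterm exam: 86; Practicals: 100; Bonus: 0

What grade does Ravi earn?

Distinction

Weighted total:
  Studio work 51 × 0.23 = 11.73
  Problem sets 89 × 0.45 = 40.05
  Midterm exam 86 × 0.27 = 23.22
  Practicals 100 × 0.05 = 5
Sum = 80
Bonus: 80 + 0 = 80
80 is ≥ 71.5 and < 83 → Distinction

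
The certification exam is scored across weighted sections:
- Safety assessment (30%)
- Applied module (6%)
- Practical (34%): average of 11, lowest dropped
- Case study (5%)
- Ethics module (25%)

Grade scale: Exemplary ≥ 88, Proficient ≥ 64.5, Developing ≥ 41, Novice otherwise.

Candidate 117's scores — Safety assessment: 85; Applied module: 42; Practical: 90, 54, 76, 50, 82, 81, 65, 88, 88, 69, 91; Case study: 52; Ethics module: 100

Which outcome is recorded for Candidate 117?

Practical: drop 50 → average of remaining 10 = 784/10 = 78.4
Weighted total:
  Safety assessment 85 × 0.3 = 25.5
  Applied module 42 × 0.06 = 2.52
  Practical 78.4 × 0.34 = 26.656
  Case study 52 × 0.05 = 2.6
  Ethics module 100 × 0.25 = 25
Sum = 82.276
82.276 is ≥ 64.5 and < 88 → Proficient

Proficient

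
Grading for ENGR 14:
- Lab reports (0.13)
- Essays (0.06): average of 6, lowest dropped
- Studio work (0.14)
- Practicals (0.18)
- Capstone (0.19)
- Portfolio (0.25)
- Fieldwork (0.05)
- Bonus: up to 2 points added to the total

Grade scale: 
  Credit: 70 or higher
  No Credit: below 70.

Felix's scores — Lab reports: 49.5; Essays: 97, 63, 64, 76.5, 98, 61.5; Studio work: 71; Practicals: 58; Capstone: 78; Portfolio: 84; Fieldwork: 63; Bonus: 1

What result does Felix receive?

Credit

Essays: drop 61.5 → average of remaining 5 = 398.5/5 = 79.7
Weighted total:
  Lab reports 49.5 × 0.13 = 6.435
  Essays 79.7 × 0.06 = 4.782
  Studio work 71 × 0.14 = 9.94
  Practicals 58 × 0.18 = 10.44
  Capstone 78 × 0.19 = 14.82
  Portfolio 84 × 0.25 = 21
  Fieldwork 63 × 0.05 = 3.15
Sum = 70.567
Bonus: 70.567 + 1 = 71.567
71.567 ≥ 70 → Credit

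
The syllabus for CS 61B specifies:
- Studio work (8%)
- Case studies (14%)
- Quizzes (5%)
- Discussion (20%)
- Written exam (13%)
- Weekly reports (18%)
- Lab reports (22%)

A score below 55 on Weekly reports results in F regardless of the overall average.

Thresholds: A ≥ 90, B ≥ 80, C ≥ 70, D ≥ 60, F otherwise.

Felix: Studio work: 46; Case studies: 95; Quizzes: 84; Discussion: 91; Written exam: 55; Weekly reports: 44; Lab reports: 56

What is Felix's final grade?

Weekly reports score 44 < 55: minimum not met.
Weighted total:
  Studio work 46 × 0.08 = 3.68
  Case studies 95 × 0.14 = 13.3
  Quizzes 84 × 0.05 = 4.2
  Discussion 91 × 0.2 = 18.2
  Written exam 55 × 0.13 = 7.15
  Weekly reports 44 × 0.18 = 7.92
  Lab reports 56 × 0.22 = 12.32
Sum = 66.77
Because the Weekly reports minimum was not met, the result is F.

F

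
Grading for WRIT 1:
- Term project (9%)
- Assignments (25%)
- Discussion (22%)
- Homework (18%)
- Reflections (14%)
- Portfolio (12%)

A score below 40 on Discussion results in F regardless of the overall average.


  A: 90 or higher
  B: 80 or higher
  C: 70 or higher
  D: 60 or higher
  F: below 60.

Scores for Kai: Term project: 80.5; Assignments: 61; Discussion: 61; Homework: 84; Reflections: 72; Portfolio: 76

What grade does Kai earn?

C

Discussion score 61 ≥ 40: minimum met.
Weighted total:
  Term project 80.5 × 0.09 = 7.245
  Assignments 61 × 0.25 = 15.25
  Discussion 61 × 0.22 = 13.42
  Homework 84 × 0.18 = 15.12
  Reflections 72 × 0.14 = 10.08
  Portfolio 76 × 0.12 = 9.12
Sum = 70.235
70.235 is ≥ 70 and < 80 → C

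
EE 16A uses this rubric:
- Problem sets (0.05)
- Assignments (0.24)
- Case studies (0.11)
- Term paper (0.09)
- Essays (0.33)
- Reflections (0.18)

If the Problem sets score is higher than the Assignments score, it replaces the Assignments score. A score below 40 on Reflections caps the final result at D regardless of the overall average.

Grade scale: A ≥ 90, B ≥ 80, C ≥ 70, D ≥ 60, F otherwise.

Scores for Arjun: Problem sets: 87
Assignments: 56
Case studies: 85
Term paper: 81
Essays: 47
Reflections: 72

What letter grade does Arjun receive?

Problem sets (87) > Assignments (56), so Assignments counts as 87.
Reflections score 72 ≥ 40: minimum met.
Weighted total:
  Problem sets 87 × 0.05 = 4.35
  Assignments 87 × 0.24 = 20.88
  Case studies 85 × 0.11 = 9.35
  Term paper 81 × 0.09 = 7.29
  Essays 47 × 0.33 = 15.51
  Reflections 72 × 0.18 = 12.96
Sum = 70.34
70.34 is ≥ 70 and < 80 → C

C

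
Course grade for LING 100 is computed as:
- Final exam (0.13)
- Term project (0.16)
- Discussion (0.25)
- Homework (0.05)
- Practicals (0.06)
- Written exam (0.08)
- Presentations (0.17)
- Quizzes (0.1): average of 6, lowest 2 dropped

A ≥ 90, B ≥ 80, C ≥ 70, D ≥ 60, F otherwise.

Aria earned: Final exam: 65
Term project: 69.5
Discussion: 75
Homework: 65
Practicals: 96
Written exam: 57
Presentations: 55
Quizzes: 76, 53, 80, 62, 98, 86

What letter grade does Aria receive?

Quizzes: drop 53, 62 → average of remaining 4 = 340/4 = 85
Weighted total:
  Final exam 65 × 0.13 = 8.45
  Term project 69.5 × 0.16 = 11.12
  Discussion 75 × 0.25 = 18.75
  Homework 65 × 0.05 = 3.25
  Practicals 96 × 0.06 = 5.76
  Written exam 57 × 0.08 = 4.56
  Presentations 55 × 0.17 = 9.35
  Quizzes 85 × 0.1 = 8.5
Sum = 69.74
69.74 is ≥ 60 and < 70 → D

D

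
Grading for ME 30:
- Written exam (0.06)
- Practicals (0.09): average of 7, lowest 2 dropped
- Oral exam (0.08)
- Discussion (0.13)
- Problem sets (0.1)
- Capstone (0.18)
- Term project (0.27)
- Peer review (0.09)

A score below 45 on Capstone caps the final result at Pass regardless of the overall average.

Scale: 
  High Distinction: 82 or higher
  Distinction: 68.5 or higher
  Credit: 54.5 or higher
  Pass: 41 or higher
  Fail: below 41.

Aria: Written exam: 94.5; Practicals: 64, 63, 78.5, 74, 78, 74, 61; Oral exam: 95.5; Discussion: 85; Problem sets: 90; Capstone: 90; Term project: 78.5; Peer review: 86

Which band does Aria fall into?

Practicals: drop 61, 63 → average of remaining 5 = 368.5/5 = 73.7
Capstone score 90 ≥ 45: minimum met.
Weighted total:
  Written exam 94.5 × 0.06 = 5.67
  Practicals 73.7 × 0.09 = 6.633
  Oral exam 95.5 × 0.08 = 7.64
  Discussion 85 × 0.13 = 11.05
  Problem sets 90 × 0.1 = 9
  Capstone 90 × 0.18 = 16.2
  Term project 78.5 × 0.27 = 21.195
  Peer review 86 × 0.09 = 7.74
Sum = 85.128
85.128 ≥ 82 → High Distinction

High Distinction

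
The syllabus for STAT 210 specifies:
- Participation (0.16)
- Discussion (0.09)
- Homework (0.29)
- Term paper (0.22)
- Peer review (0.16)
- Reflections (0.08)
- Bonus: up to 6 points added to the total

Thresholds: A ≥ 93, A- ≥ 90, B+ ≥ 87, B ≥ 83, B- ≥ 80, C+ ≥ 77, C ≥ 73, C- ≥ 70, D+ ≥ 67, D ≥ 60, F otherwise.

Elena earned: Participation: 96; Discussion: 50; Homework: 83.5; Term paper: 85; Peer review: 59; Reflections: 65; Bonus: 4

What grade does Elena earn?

B-

Weighted total:
  Participation 96 × 0.16 = 15.36
  Discussion 50 × 0.09 = 4.5
  Homework 83.5 × 0.29 = 24.215
  Term paper 85 × 0.22 = 18.7
  Peer review 59 × 0.16 = 9.44
  Reflections 65 × 0.08 = 5.2
Sum = 77.415
Bonus: 77.415 + 4 = 81.415
81.415 is ≥ 80 and < 83 → B-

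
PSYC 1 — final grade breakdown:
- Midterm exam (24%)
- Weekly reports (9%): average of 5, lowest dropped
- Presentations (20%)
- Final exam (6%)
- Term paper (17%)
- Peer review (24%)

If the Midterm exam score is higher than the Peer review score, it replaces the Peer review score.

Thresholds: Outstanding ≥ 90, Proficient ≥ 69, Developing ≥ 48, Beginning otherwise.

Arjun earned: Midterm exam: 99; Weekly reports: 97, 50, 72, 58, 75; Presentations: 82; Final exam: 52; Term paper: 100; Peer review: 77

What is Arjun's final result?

Outstanding

Weekly reports: drop 50 → average of remaining 4 = 302/4 = 75.5
Midterm exam (99) > Peer review (77), so Peer review counts as 99.
Weighted total:
  Midterm exam 99 × 0.24 = 23.76
  Weekly reports 75.5 × 0.09 = 6.795
  Presentations 82 × 0.2 = 16.4
  Final exam 52 × 0.06 = 3.12
  Term paper 100 × 0.17 = 17
  Peer review 99 × 0.24 = 23.76
Sum = 90.835
90.835 ≥ 90 → Outstanding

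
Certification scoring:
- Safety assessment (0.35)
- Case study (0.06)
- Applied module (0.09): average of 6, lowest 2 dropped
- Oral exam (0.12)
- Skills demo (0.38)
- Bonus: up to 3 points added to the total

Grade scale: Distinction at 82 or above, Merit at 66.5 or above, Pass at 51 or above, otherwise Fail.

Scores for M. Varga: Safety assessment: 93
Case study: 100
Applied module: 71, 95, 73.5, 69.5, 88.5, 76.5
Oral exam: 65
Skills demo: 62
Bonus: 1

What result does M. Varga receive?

Applied module: drop 69.5, 71 → average of remaining 4 = 333.5/4 = 83.375
Weighted total:
  Safety assessment 93 × 0.35 = 32.55
  Case study 100 × 0.06 = 6
  Applied module 83.375 × 0.09 = 7.50375
  Oral exam 65 × 0.12 = 7.8
  Skills demo 62 × 0.38 = 23.56
Sum = 77.41375
Bonus: 77.41375 + 1 = 78.41375
78.41375 is ≥ 66.5 and < 82 → Merit

Merit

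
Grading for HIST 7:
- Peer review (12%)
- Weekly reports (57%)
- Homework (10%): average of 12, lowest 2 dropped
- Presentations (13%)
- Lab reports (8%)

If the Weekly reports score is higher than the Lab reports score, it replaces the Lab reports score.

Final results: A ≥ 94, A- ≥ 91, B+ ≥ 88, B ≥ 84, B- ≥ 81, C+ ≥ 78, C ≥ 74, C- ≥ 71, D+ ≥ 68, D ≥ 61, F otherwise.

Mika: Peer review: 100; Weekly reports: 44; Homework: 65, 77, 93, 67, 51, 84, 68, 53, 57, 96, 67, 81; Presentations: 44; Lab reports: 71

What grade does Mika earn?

Homework: drop 51, 53 → average of remaining 10 = 755/10 = 75.5
Weekly reports (44) ≤ Lab reports (71), so Lab reports stays at 71.
Weighted total:
  Peer review 100 × 0.12 = 12
  Weekly reports 44 × 0.57 = 25.08
  Homework 75.5 × 0.1 = 7.55
  Presentations 44 × 0.13 = 5.72
  Lab reports 71 × 0.08 = 5.68
Sum = 56.03
56.03 < 61 → F

F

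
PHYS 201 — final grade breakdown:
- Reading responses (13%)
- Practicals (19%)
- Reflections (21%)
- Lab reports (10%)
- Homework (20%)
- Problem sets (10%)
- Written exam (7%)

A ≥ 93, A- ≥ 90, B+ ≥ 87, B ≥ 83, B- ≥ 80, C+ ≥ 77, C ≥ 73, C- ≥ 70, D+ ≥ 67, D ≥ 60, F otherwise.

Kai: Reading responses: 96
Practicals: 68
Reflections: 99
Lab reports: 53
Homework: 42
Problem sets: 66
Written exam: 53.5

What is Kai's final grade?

C-

Weighted total:
  Reading responses 96 × 0.13 = 12.48
  Practicals 68 × 0.19 = 12.92
  Reflections 99 × 0.21 = 20.79
  Lab reports 53 × 0.1 = 5.3
  Homework 42 × 0.2 = 8.4
  Problem sets 66 × 0.1 = 6.6
  Written exam 53.5 × 0.07 = 3.745
Sum = 70.235
70.235 is ≥ 70 and < 73 → C-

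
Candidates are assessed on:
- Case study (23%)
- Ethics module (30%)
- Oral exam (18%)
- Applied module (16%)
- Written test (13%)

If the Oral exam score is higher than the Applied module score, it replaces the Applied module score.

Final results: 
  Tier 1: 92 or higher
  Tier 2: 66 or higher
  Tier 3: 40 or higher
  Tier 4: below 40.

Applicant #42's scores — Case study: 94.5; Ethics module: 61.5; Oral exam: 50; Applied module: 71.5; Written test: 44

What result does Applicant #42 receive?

Tier 2

Oral exam (50) ≤ Applied module (71.5), so Applied module stays at 71.5.
Weighted total:
  Case study 94.5 × 0.23 = 21.735
  Ethics module 61.5 × 0.3 = 18.45
  Oral exam 50 × 0.18 = 9
  Applied module 71.5 × 0.16 = 11.44
  Written test 44 × 0.13 = 5.72
Sum = 66.345
66.345 is ≥ 66 and < 92 → Tier 2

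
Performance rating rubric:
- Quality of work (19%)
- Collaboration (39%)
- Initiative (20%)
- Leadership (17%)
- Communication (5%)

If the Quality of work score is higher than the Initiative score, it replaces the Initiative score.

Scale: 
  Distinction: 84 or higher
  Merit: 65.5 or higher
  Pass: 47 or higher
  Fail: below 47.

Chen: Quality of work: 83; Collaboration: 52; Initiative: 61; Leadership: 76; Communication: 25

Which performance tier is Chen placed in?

Merit

Quality of work (83) > Initiative (61), so Initiative counts as 83.
Weighted total:
  Quality of work 83 × 0.19 = 15.77
  Collaboration 52 × 0.39 = 20.28
  Initiative 83 × 0.2 = 16.6
  Leadership 76 × 0.17 = 12.92
  Communication 25 × 0.05 = 1.25
Sum = 66.82
66.82 is ≥ 65.5 and < 84 → Merit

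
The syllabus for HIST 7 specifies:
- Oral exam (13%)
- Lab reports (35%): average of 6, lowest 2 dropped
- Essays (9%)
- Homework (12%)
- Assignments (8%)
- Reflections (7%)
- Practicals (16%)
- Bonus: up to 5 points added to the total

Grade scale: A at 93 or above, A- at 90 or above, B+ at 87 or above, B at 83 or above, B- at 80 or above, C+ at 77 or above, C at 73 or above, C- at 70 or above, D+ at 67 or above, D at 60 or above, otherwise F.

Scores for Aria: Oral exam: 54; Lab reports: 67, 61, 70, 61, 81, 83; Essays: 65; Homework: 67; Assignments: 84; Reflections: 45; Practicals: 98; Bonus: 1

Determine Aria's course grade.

Lab reports: drop 61, 61 → average of remaining 4 = 301/4 = 75.25
Weighted total:
  Oral exam 54 × 0.13 = 7.02
  Lab reports 75.25 × 0.35 = 26.3375
  Essays 65 × 0.09 = 5.85
  Homework 67 × 0.12 = 8.04
  Assignments 84 × 0.08 = 6.72
  Reflections 45 × 0.07 = 3.15
  Practicals 98 × 0.16 = 15.68
Sum = 72.7975
Bonus: 72.7975 + 1 = 73.7975
73.7975 is ≥ 73 and < 77 → C

C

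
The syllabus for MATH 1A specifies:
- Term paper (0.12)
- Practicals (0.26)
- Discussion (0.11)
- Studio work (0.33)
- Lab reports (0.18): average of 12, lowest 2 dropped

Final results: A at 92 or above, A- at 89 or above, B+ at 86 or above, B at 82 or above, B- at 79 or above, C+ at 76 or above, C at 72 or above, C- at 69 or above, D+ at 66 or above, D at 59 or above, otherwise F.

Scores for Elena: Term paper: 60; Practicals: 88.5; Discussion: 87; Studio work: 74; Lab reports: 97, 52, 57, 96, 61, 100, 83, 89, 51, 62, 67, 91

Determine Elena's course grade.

Lab reports: drop 51, 52 → average of remaining 10 = 803/10 = 80.3
Weighted total:
  Term paper 60 × 0.12 = 7.2
  Practicals 88.5 × 0.26 = 23.01
  Discussion 87 × 0.11 = 9.57
  Studio work 74 × 0.33 = 24.42
  Lab reports 80.3 × 0.18 = 14.454
Sum = 78.654
78.654 is ≥ 76 and < 79 → C+

C+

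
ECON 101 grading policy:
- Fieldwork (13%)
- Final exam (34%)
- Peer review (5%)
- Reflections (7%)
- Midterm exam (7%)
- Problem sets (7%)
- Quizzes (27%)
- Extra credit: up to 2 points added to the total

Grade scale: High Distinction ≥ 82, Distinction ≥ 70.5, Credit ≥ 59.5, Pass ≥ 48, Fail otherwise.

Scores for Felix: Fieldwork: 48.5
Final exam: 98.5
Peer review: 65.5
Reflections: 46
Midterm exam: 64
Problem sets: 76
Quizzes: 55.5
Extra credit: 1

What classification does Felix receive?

Weighted total:
  Fieldwork 48.5 × 0.13 = 6.305
  Final exam 98.5 × 0.34 = 33.49
  Peer review 65.5 × 0.05 = 3.275
  Reflections 46 × 0.07 = 3.22
  Midterm exam 64 × 0.07 = 4.48
  Problem sets 76 × 0.07 = 5.32
  Quizzes 55.5 × 0.27 = 14.985
Sum = 71.075
Extra credit: 71.075 + 1 = 72.075
72.075 is ≥ 70.5 and < 82 → Distinction

Distinction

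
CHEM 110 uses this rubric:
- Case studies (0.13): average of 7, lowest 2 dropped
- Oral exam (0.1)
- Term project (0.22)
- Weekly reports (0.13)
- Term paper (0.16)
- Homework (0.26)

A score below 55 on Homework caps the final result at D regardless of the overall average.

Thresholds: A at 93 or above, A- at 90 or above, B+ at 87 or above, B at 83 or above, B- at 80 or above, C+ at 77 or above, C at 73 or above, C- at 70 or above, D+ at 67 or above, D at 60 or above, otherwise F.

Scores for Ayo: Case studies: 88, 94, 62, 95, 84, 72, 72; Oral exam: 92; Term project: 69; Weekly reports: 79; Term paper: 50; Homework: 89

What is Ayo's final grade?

Case studies: drop 62, 72 → average of remaining 5 = 433/5 = 86.6
Homework score 89 ≥ 55: minimum met.
Weighted total:
  Case studies 86.6 × 0.13 = 11.258
  Oral exam 92 × 0.1 = 9.2
  Term project 69 × 0.22 = 15.18
  Weekly reports 79 × 0.13 = 10.27
  Term paper 50 × 0.16 = 8
  Homework 89 × 0.26 = 23.14
Sum = 77.048
77.048 is ≥ 77 and < 80 → C+

C+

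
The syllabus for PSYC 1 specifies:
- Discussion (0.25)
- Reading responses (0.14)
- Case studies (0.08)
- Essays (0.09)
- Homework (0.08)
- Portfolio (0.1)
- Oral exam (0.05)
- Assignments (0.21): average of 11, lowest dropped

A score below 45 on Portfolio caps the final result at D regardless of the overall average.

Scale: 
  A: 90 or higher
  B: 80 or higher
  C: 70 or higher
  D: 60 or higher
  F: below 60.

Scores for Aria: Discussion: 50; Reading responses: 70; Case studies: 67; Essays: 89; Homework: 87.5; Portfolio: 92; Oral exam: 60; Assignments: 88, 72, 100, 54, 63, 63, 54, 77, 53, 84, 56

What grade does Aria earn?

Assignments: drop 53 → average of remaining 10 = 711/10 = 71.1
Portfolio score 92 ≥ 45: minimum met.
Weighted total:
  Discussion 50 × 0.25 = 12.5
  Reading responses 70 × 0.14 = 9.8
  Case studies 67 × 0.08 = 5.36
  Essays 89 × 0.09 = 8.01
  Homework 87.5 × 0.08 = 7
  Portfolio 92 × 0.1 = 9.2
  Oral exam 60 × 0.05 = 3
  Assignments 71.1 × 0.21 = 14.931
Sum = 69.801
69.801 is ≥ 60 and < 70 → D

D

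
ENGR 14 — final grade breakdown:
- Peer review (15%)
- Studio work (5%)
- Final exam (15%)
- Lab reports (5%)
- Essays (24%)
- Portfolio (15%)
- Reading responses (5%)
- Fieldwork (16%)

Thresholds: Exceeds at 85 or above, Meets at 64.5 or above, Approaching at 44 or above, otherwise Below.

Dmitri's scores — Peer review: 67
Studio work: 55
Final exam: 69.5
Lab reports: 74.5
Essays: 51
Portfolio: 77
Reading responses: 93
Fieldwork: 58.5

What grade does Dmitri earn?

Meets

Weighted total:
  Peer review 67 × 0.15 = 10.05
  Studio work 55 × 0.05 = 2.75
  Final exam 69.5 × 0.15 = 10.425
  Lab reports 74.5 × 0.05 = 3.725
  Essays 51 × 0.24 = 12.24
  Portfolio 77 × 0.15 = 11.55
  Reading responses 93 × 0.05 = 4.65
  Fieldwork 58.5 × 0.16 = 9.36
Sum = 64.75
64.75 is ≥ 64.5 and < 85 → Meets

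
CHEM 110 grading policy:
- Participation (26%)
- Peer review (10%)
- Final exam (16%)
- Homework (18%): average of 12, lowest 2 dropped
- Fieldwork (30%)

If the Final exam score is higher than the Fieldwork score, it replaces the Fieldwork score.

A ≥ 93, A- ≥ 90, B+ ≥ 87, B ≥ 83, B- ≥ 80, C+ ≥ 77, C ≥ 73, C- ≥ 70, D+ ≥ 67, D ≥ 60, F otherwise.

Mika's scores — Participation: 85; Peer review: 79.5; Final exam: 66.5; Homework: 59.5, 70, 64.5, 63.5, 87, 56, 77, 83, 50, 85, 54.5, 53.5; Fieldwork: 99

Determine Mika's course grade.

Homework: drop 50, 53.5 → average of remaining 10 = 700/10 = 70
Final exam (66.5) ≤ Fieldwork (99), so Fieldwork stays at 99.
Weighted total:
  Participation 85 × 0.26 = 22.1
  Peer review 79.5 × 0.1 = 7.95
  Final exam 66.5 × 0.16 = 10.64
  Homework 70 × 0.18 = 12.6
  Fieldwork 99 × 0.3 = 29.7
Sum = 82.99
82.99 is ≥ 80 and < 83 → B-

B-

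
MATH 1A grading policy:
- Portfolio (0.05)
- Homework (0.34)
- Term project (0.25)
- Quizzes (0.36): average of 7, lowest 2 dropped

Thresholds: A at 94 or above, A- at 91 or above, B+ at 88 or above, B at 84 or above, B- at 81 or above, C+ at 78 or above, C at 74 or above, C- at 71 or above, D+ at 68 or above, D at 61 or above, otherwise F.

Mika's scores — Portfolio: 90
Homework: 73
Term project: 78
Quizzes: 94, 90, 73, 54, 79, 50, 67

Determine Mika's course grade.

Quizzes: drop 50, 54 → average of remaining 5 = 403/5 = 80.6
Weighted total:
  Portfolio 90 × 0.05 = 4.5
  Homework 73 × 0.34 = 24.82
  Term project 78 × 0.25 = 19.5
  Quizzes 80.6 × 0.36 = 29.016
Sum = 77.836
77.836 is ≥ 74 and < 78 → C

C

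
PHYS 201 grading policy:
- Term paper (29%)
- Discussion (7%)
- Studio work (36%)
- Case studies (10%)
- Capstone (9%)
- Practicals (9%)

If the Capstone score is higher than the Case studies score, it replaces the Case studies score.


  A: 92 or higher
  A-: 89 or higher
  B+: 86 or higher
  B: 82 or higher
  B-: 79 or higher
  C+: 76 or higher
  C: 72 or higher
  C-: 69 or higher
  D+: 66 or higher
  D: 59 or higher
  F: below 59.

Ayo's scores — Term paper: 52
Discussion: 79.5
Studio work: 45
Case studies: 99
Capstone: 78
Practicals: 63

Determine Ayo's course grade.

D

Capstone (78) ≤ Case studies (99), so Case studies stays at 99.
Weighted total:
  Term paper 52 × 0.29 = 15.08
  Discussion 79.5 × 0.07 = 5.565
  Studio work 45 × 0.36 = 16.2
  Case studies 99 × 0.1 = 9.9
  Capstone 78 × 0.09 = 7.02
  Practicals 63 × 0.09 = 5.67
Sum = 59.435
59.435 is ≥ 59 and < 66 → D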